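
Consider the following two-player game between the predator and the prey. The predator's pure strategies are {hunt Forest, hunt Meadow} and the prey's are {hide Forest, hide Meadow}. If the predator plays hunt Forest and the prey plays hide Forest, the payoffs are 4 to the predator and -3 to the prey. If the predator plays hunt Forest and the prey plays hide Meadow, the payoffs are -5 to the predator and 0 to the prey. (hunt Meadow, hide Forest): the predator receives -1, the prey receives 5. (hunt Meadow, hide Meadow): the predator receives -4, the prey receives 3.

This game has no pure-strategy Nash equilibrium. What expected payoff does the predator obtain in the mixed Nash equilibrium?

The prey's mix must leave the predator indifferent between hunt Forest and hunt Meadow.
  the predator's payoff from hunt Forest: q·4 + (1−q)·(-5) = 9q - 5
  the predator's payoff from hunt Meadow: q·(-1) + (1−q)·(-4) = 3q - 4
  9q - 5 = 3q - 4  ⇒  6q = 1  ⇒  q = 1/6.
At equilibrium the predator is indifferent across rows, so the predator's payoff equals the payoff from hunt Forest: (1/6)·4 + (5/6)·(-5) = -7/2.

-7/2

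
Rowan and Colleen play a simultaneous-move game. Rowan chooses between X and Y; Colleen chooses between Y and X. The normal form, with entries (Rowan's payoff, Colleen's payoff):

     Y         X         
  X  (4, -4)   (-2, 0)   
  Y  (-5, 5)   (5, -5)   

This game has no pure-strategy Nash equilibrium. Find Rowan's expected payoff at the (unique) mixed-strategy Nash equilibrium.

Rowan's indifference between X and Y determines Colleen's mixing probability q:
  Rowan's expected payoff from X: q·4 + (1−q)·(-2) = 6q - 2
  Rowan's expected payoff from Y: q·(-5) + (1−q)·5 = -10q + 5
  6q - 2 = -10q + 5  ⇒  16q = 7  ⇒  q = 7/16.
At equilibrium Rowan is indifferent across rows, so Rowan's payoff equals the payoff from X: (7/16)·4 + (9/16)·(-2) = 5/8.

5/8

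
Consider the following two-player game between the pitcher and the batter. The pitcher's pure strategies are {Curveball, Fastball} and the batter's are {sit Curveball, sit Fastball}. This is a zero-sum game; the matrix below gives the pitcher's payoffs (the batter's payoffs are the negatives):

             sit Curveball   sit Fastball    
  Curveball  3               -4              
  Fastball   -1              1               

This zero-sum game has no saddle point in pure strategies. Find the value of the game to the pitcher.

v = -1/9

For the pitcher to be willing to mix, the pitcher must be indifferent between Curveball and Fastball, which pins down the batter's mix.
  the pitcher's expected payoff from Curveball: q·3 + (1−q)·(-4) = 7q - 4
  the pitcher's expected payoff from Fastball: q·(-1) + (1−q)·1 = -2q + 1
  7q - 4 = -2q + 1  ⇒  9q = 5  ⇒  q = 5/9.
The value is the pitcher's expected payoff against this mix (using Curveball): (5/9)·3 + (4/9)·(-4) = -1/9.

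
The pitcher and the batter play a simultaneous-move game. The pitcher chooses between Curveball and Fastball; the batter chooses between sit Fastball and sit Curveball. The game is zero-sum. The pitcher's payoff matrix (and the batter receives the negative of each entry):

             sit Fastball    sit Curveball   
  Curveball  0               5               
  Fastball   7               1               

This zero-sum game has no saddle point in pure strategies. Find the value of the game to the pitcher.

For the pitcher to be willing to mix, the pitcher must be indifferent between Curveball and Fastball, which pins down the batter's mix.
  the pitcher's expected payoff from Curveball: q·0 + (1−q)·5 = -5q + 5
  the pitcher's expected payoff from Fastball: q·7 + (1−q)·1 = 6q + 1
  -5q + 5 = 6q + 1  ⇒  -11q = -4  ⇒  q = 4/11.
The value is the pitcher's expected payoff against this mix (using Curveball): (4/11)·0 + (7/11)·5 = 35/11.

v = 35/11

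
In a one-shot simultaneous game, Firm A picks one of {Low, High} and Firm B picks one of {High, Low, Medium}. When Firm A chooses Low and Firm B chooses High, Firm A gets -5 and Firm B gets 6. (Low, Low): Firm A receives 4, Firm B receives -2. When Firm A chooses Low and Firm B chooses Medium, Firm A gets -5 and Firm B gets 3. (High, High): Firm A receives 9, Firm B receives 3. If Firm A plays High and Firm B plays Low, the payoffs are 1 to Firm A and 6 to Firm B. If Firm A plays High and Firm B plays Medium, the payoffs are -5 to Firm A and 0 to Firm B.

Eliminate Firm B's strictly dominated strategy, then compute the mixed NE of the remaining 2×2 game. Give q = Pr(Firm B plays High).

q = 3/17

Firm B's strategy Medium is strictly dominated by High: 6 > 3 and 3 > 0. Eliminate Medium.
For Firm A to be willing to mix, Firm A must be indifferent between Low and High, which pins down Firm B's mix.
  Firm A's payoff from Low: q·(-5) + (1−q)·4 = -9q + 4
  Firm A's payoff from High: q·9 + (1−q)·1 = 8q + 1
  -9q + 4 = 8q + 1  ⇒  -17q = -3  ⇒  q = 3/17.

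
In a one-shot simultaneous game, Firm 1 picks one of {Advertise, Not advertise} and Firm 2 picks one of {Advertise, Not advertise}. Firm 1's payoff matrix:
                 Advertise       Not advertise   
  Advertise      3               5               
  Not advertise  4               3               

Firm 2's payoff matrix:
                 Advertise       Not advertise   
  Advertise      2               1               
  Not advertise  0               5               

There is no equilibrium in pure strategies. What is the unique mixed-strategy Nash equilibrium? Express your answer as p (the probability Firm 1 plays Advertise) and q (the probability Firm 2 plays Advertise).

p = 5/6, q = 2/3

In a mixed equilibrium Firm 2 is indifferent between Advertise and Not advertise; this condition fixes p.
  Firm 2's expected payoff from Advertise: p·2 + (1−p)·0 = 2p
  Firm 2's expected payoff from Not advertise: p·1 + (1−p)·5 = -4p + 5
  2p = -4p + 5  ⇒  6p = 5  ⇒  p = 5/6.
Firm 1's indifference between Advertise and Not advertise determines Firm 2's mixing probability q:
  Firm 1's expected payoff from Advertise: q·3 + (1−q)·5 = -2q + 5
  Firm 1's expected payoff from Not advertise: q·4 + (1−q)·3 = q + 3
  -2q + 5 = q + 3  ⇒  -3q = -2  ⇒  q = 2/3.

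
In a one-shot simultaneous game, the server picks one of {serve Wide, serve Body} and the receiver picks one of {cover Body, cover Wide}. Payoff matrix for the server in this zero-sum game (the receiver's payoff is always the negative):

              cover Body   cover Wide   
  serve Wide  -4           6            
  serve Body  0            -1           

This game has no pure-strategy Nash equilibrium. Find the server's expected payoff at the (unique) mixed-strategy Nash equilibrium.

-4/11

The server's indifference between serve Wide and serve Body determines the receiver's mixing probability q:
  the server's payoff to serve Wide: q·(-4) + (1−q)·6 = -10q + 6
  the server's payoff to serve Body: q·0 + (1−q)·(-1) = q - 1
  -10q + 6 = q - 1  ⇒  -11q = -7  ⇒  q = 7/11.
At equilibrium the server is indifferent across rows, so the server's payoff equals the payoff from serve Wide: (7/11)·(-4) + (4/11)·6 = -4/11.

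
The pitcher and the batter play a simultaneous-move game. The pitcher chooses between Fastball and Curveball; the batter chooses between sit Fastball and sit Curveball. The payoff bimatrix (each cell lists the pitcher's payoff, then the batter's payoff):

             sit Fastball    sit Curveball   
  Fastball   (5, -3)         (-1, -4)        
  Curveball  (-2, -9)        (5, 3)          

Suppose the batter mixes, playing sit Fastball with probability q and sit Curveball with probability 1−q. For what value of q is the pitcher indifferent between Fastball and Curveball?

q = 6/13

For the pitcher to be willing to mix, the pitcher must be indifferent between Fastball and Curveball, which pins down the batter's mix.
  the pitcher's payoff to Fastball: q·5 + (1−q)·(-1) = 6q - 1
  the pitcher's payoff to Curveball: q·(-2) + (1−q)·5 = -7q + 5
  6q - 1 = -7q + 5  ⇒  13q = 6  ⇒  q = 6/13.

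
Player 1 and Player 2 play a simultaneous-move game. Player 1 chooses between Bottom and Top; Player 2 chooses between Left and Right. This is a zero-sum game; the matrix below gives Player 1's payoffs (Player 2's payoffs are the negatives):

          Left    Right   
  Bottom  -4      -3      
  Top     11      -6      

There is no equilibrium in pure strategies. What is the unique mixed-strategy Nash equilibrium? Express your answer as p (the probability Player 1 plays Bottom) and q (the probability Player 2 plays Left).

p = 17/18, q = 1/6

Set Player 2's expected payoff from Left equal to that from Right:
  Player 2's expected payoff from Left: p·4 + (1−p)·(-11) = 15p - 11
  Player 2's expected payoff from Right: p·3 + (1−p)·6 = -3p + 6
  15p - 11 = -3p + 6  ⇒  18p = 17  ⇒  p = 17/18.
In a mixed equilibrium Player 1 is indifferent between Bottom and Top; this condition fixes q.
  Player 1's payoff from Bottom: q·(-4) + (1−q)·(-3) = -q - 3
  Player 1's payoff from Top: q·11 + (1−q)·(-6) = 17q - 6
  -q - 3 = 17q - 6  ⇒  -18q = -3  ⇒  q = 1/6.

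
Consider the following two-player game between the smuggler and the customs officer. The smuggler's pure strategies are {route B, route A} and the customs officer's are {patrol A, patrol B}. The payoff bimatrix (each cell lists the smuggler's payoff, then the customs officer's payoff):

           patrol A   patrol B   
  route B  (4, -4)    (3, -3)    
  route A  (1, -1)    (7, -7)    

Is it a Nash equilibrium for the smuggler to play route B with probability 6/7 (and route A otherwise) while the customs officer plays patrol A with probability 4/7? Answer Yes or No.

Check the customs officer's indifference given the smuggler's mix p = 6/7:
  payoff from patrol A = -25/7; payoff from patrol B = -25/7 — equal.
Check the smuggler's indifference given the customs officer's mix q = 4/7:
  payoff from route B = 25/7; payoff from route A = 25/7 — equal.
Both players are indifferent, so neither can profitably deviate.

Yes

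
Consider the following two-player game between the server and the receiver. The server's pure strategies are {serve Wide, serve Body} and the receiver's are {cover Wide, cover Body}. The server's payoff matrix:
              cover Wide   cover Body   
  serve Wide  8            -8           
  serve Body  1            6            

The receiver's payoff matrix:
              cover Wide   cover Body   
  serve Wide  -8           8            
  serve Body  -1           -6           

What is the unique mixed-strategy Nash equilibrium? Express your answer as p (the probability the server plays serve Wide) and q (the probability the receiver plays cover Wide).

p = 5/21, q = 2/3

The receiver's indifference between cover Wide and cover Body determines the server's mixing probability p:
  the receiver's expected payoff from cover Wide: p·(-8) + (1−p)·(-1) = -7p - 1
  the receiver's expected payoff from cover Body: p·8 + (1−p)·(-6) = 14p - 6
  -7p - 1 = 14p - 6  ⇒  -21p = -5  ⇒  p = 5/21.
Set the server's expected payoff from serve Wide equal to that from serve Body:
  the server's expected payoff from serve Wide: q·8 + (1−q)·(-8) = 16q - 8
  the server's expected payoff from serve Body: q·1 + (1−q)·6 = -5q + 6
  16q - 8 = -5q + 6  ⇒  21q = 14  ⇒  q = 2/3.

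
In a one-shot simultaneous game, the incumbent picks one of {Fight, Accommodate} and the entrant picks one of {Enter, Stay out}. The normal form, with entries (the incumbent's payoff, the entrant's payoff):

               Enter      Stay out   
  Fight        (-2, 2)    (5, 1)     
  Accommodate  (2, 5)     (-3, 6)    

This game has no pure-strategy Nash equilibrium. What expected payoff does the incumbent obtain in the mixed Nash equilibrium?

Set the incumbent's expected payoff from Fight equal to that from Accommodate:
  the incumbent's payoff from Fight: q·(-2) + (1−q)·5 = -7q + 5
  the incumbent's payoff from Accommodate: q·2 + (1−q)·(-3) = 5q - 3
  -7q + 5 = 5q - 3  ⇒  -12q = -8  ⇒  q = 2/3.
At equilibrium the incumbent is indifferent across rows, so the incumbent's payoff equals the payoff from Fight: (2/3)·(-2) + (1/3)·5 = 1/3.

1/3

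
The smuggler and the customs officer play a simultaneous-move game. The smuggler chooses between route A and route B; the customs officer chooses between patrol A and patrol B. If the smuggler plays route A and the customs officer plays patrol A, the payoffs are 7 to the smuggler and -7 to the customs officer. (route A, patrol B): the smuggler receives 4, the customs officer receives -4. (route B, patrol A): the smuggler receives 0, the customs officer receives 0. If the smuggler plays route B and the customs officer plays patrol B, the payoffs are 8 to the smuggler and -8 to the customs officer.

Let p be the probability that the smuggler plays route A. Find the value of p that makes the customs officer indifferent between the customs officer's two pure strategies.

p = 8/11

The smuggler's mix must leave the customs officer indifferent between patrol A and patrol B.
  the customs officer's payoff to patrol A: p·(-7) + (1−p)·0 = -7p
  the customs officer's payoff to patrol B: p·(-4) + (1−p)·(-8) = 4p - 8
  -7p = 4p - 8  ⇒  -11p = -8  ⇒  p = 8/11.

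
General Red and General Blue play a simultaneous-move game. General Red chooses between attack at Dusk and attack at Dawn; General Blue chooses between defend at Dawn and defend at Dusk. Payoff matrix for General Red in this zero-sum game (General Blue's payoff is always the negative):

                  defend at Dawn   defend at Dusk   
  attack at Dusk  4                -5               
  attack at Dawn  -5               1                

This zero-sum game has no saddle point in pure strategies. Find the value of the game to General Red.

v = -7/5

In a mixed equilibrium General Red is indifferent between attack at Dusk and attack at Dawn; this condition fixes q.
  General Red's expected payoff from attack at Dusk: q·4 + (1−q)·(-5) = 9q - 5
  General Red's expected payoff from attack at Dawn: q·(-5) + (1−q)·1 = -6q + 1
  9q - 5 = -6q + 1  ⇒  15q = 6  ⇒  q = 2/5.
The value is General Red's expected payoff against this mix (using attack at Dusk): (2/5)·4 + (3/5)·(-5) = -7/5.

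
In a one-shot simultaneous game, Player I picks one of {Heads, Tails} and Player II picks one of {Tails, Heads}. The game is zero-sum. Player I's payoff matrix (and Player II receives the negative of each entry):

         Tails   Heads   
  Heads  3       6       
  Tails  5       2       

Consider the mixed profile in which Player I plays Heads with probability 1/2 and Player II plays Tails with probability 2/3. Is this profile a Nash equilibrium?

Check Player II's indifference given Player I's mix p = 1/2:
  payoff from Tails = -4; payoff from Heads = -4 — equal.
Check Player I's indifference given Player II's mix q = 2/3:
  payoff from Heads = 4; payoff from Tails = 4 — equal.
Both players are indifferent, so neither can profitably deviate.

Yes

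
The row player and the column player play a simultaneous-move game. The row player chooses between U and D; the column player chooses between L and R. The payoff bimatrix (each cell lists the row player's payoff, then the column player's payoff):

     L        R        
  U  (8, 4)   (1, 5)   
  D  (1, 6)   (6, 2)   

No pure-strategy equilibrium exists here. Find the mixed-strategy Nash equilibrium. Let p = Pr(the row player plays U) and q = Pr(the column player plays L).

p = 4/5, q = 5/12

The row player's mix must leave the column player indifferent between L and R.
  the column player's payoff from L: p·4 + (1−p)·6 = -2p + 6
  the column player's payoff from R: p·5 + (1−p)·2 = 3p + 2
  -2p + 6 = 3p + 2  ⇒  -5p = -4  ⇒  p = 4/5.
For the row player to be willing to mix, the row player must be indifferent between U and D, which pins down the column player's mix.
  the row player's payoff to U: q·8 + (1−q)·1 = 7q + 1
  the row player's payoff to D: q·1 + (1−q)·6 = -5q + 6
  7q + 1 = -5q + 6  ⇒  12q = 5  ⇒  q = 5/12.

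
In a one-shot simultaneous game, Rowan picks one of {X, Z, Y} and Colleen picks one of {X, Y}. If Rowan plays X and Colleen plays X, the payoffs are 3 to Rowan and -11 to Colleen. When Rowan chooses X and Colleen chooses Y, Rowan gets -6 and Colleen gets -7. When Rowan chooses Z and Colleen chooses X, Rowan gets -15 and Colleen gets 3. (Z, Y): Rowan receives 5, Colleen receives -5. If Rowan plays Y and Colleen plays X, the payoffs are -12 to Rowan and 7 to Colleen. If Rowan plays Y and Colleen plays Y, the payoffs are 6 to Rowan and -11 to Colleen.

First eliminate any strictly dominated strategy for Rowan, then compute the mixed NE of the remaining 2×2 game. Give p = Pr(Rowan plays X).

p = 9/11

Rowan's strategy Z is strictly dominated by Y: -12 > -15 and 6 > 5. Eliminate Z.
Rowan's mix must leave Colleen indifferent between X and Y.
  Colleen's payoff to X: p·(-11) + (1−p)·7 = -18p + 7
  Colleen's payoff to Y: p·(-7) + (1−p)·(-11) = 4p - 11
  -18p + 7 = 4p - 11  ⇒  -22p = -18  ⇒  p = 9/11.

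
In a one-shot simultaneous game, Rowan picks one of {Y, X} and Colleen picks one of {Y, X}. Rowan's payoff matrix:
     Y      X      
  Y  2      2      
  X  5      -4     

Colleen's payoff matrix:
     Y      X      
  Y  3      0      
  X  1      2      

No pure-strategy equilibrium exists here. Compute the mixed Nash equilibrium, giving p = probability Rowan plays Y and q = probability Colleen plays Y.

p = 1/4, q = 2/3

Set Colleen's expected payoff from Y equal to that from X:
  Colleen's expected payoff from Y: p·3 + (1−p)·1 = 2p + 1
  Colleen's expected payoff from X: p·0 + (1−p)·2 = -2p + 2
  2p + 1 = -2p + 2  ⇒  4p = 1  ⇒  p = 1/4.
In a mixed equilibrium Rowan is indifferent between Y and X; this condition fixes q.
  Rowan's payoff to Y: q·2 + (1−q)·2 = 2
  Rowan's payoff to X: q·5 + (1−q)·(-4) = 9q - 4
  2 = 9q - 4  ⇒  -9q = -6  ⇒  q = 2/3.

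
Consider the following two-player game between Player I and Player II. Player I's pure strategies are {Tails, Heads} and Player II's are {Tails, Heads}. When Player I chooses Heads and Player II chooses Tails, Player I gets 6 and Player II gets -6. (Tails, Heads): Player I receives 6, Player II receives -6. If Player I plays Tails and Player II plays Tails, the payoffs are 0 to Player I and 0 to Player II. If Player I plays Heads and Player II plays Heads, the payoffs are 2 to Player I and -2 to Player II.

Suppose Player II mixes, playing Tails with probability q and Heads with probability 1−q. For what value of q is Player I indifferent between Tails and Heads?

q = 2/5

In a mixed equilibrium Player I is indifferent between Tails and Heads; this condition fixes q.
  Player I's payoff from Tails: q·0 + (1−q)·6 = -6q + 6
  Player I's payoff from Heads: q·6 + (1−q)·2 = 4q + 2
  -6q + 6 = 4q + 2  ⇒  -10q = -4  ⇒  q = 2/5.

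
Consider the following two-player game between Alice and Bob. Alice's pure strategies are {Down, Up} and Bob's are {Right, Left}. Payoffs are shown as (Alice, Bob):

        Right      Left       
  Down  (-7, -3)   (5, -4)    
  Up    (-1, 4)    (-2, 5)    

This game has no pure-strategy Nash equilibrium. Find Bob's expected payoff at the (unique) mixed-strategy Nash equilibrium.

1/2

In a mixed equilibrium Bob is indifferent between Right and Left; this condition fixes p.
  Bob's payoff from Right: p·(-3) + (1−p)·4 = -7p + 4
  Bob's payoff from Left: p·(-4) + (1−p)·5 = -9p + 5
  -7p + 4 = -9p + 5  ⇒  2p = 1  ⇒  p = 1/2.
At equilibrium Bob is indifferent across columns, so Bob's payoff equals the payoff from Right: (1/2)·(-3) + (1/2)·4 = 1/2.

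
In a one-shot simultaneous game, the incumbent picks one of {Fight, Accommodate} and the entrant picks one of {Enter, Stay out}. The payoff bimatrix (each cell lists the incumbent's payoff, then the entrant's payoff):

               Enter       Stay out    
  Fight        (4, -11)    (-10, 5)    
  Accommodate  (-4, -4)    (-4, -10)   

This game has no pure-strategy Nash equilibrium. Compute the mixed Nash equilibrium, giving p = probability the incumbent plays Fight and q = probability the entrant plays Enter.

p = 3/11, q = 3/7

Set the entrant's expected payoff from Enter equal to that from Stay out:
  the entrant's payoff to Enter: p·(-11) + (1−p)·(-4) = -7p - 4
  the entrant's payoff to Stay out: p·5 + (1−p)·(-10) = 15p - 10
  -7p - 4 = 15p - 10  ⇒  -22p = -6  ⇒  p = 3/11.
The entrant's mix must leave the incumbent indifferent between Fight and Accommodate.
  the incumbent's payoff to Fight: q·4 + (1−q)·(-10) = 14q - 10
  the incumbent's payoff to Accommodate: q·(-4) + (1−q)·(-4) = -4
  14q - 10 = -4  ⇒  14q = 6  ⇒  q = 3/7.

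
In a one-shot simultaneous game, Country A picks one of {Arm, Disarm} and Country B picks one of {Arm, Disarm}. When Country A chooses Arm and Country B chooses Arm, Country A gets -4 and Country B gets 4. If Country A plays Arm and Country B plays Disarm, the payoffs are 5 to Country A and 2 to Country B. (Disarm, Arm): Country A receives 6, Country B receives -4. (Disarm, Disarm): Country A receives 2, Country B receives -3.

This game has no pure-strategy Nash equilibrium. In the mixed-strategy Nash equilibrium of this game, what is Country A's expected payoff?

38/13

Country A's indifference between Arm and Disarm determines Country B's mixing probability q:
  Country A's payoff from Arm: q·(-4) + (1−q)·5 = -9q + 5
  Country A's payoff from Disarm: q·6 + (1−q)·2 = 4q + 2
  -9q + 5 = 4q + 2  ⇒  -13q = -3  ⇒  q = 3/13.
At equilibrium Country A is indifferent across rows, so Country A's payoff equals the payoff from Arm: (3/13)·(-4) + (10/13)·5 = 38/13.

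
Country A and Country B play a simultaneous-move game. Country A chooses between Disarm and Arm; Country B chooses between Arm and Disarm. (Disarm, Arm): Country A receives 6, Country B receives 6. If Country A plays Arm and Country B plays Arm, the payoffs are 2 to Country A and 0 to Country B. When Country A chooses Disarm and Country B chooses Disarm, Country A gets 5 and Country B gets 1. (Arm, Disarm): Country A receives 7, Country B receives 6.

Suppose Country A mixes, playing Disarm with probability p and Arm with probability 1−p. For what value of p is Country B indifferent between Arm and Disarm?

p = 6/11

In a mixed equilibrium Country B is indifferent between Arm and Disarm; this condition fixes p.
  Country B's expected payoff from Arm: p·6 + (1−p)·0 = 6p
  Country B's expected payoff from Disarm: p·1 + (1−p)·6 = -5p + 6
  6p = -5p + 6  ⇒  11p = 6  ⇒  p = 6/11.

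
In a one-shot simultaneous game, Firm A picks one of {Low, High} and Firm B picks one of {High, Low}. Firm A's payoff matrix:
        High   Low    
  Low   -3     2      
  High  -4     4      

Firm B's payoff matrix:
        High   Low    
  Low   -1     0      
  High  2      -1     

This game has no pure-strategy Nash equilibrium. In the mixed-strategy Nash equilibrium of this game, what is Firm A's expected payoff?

-4/3

For Firm A to be willing to mix, Firm A must be indifferent between Low and High, which pins down Firm B's mix.
  Firm A's expected payoff from Low: q·(-3) + (1−q)·2 = -5q + 2
  Firm A's expected payoff from High: q·(-4) + (1−q)·4 = -8q + 4
  -5q + 2 = -8q + 4  ⇒  3q = 2  ⇒  q = 2/3.
At equilibrium Firm A is indifferent across rows, so Firm A's payoff equals the payoff from Low: (2/3)·(-3) + (1/3)·2 = -4/3.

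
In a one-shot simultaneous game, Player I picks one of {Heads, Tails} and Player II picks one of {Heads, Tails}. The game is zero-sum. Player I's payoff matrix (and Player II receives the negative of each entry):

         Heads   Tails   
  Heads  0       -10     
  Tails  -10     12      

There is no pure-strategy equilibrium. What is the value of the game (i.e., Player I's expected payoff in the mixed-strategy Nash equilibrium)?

v = -25/8

Player I's indifference between Heads and Tails determines Player II's mixing probability q:
  Player I's payoff to Heads: q·0 + (1−q)·(-10) = 10q - 10
  Player I's payoff to Tails: q·(-10) + (1−q)·12 = -22q + 12
  10q - 10 = -22q + 12  ⇒  32q = 22  ⇒  q = 11/16.
The value is Player I's expected payoff against this mix (using Heads): (11/16)·0 + (5/16)·(-10) = -25/8.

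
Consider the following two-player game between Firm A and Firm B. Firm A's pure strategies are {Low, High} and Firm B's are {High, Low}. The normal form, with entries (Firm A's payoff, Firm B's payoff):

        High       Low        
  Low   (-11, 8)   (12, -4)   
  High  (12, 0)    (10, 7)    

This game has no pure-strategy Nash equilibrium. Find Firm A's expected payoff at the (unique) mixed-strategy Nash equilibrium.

Firm B's mix must leave Firm A indifferent between Low and High.
  Firm A's payoff to Low: q·(-11) + (1−q)·12 = -23q + 12
  Firm A's payoff to High: q·12 + (1−q)·10 = 2q + 10
  -23q + 12 = 2q + 10  ⇒  -25q = -2  ⇒  q = 2/25.
At equilibrium Firm A is indifferent across rows, so Firm A's payoff equals the payoff from Low: (2/25)·(-11) + (23/25)·12 = 254/25.

254/25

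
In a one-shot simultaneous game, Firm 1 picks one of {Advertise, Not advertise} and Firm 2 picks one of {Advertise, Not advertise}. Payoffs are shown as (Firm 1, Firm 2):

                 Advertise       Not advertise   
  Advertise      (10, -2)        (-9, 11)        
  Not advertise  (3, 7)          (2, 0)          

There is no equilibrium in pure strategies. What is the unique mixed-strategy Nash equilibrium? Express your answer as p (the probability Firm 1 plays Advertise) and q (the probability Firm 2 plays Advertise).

p = 7/20, q = 11/18

In a mixed equilibrium Firm 2 is indifferent between Advertise and Not advertise; this condition fixes p.
  Firm 2's payoff from Advertise: p·(-2) + (1−p)·7 = -9p + 7
  Firm 2's payoff from Not advertise: p·11 + (1−p)·0 = 11p
  -9p + 7 = 11p  ⇒  -20p = -7  ⇒  p = 7/20.
Firm 1's indifference between Advertise and Not advertise determines Firm 2's mixing probability q:
  Firm 1's payoff from Advertise: q·10 + (1−q)·(-9) = 19q - 9
  Firm 1's payoff from Not advertise: q·3 + (1−q)·2 = q + 2
  19q - 9 = q + 2  ⇒  18q = 11  ⇒  q = 11/18.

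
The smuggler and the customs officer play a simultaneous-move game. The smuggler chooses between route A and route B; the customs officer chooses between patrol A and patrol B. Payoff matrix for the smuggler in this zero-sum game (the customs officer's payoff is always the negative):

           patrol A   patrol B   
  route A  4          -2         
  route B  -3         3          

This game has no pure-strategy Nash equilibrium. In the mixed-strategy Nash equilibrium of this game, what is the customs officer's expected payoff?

The customs officer's indifference between patrol A and patrol B determines the smuggler's mixing probability p:
  the customs officer's payoff to patrol A: p·(-4) + (1−p)·3 = -7p + 3
  the customs officer's payoff to patrol B: p·2 + (1−p)·(-3) = 5p - 3
  -7p + 3 = 5p - 3  ⇒  -12p = -6  ⇒  p = 1/2.
At equilibrium the customs officer is indifferent across columns, so the customs officer's payoff equals the payoff from patrol A: (1/2)·(-4) + (1/2)·3 = -1/2.

-1/2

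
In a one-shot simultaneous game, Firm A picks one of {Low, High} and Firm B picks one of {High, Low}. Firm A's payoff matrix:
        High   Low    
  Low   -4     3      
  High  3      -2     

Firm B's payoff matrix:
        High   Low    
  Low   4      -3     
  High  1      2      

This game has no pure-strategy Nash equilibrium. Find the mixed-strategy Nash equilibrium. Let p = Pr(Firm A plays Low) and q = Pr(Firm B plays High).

p = 1/8, q = 5/12

Firm A's mix must leave Firm B indifferent between High and Low.
  Firm B's payoff to High: p·4 + (1−p)·1 = 3p + 1
  Firm B's payoff to Low: p·(-3) + (1−p)·2 = -5p + 2
  3p + 1 = -5p + 2  ⇒  8p = 1  ⇒  p = 1/8.
Firm A's indifference between Low and High determines Firm B's mixing probability q:
  Firm A's payoff to Low: q·(-4) + (1−q)·3 = -7q + 3
  Firm A's payoff to High: q·3 + (1−q)·(-2) = 5q - 2
  -7q + 3 = 5q - 2  ⇒  -12q = -5  ⇒  q = 5/12.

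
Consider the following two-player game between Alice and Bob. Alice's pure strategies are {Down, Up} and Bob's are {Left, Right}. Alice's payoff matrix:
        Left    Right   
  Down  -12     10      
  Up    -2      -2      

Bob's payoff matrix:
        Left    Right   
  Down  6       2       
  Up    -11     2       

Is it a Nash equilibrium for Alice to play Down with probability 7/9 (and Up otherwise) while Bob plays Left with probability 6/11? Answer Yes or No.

No

Given Alice's mix p = 7/9, Bob's payoff from Left is 20/9 but from Right is 2. Bob strictly prefers Left, so Bob would not mix.
So the proposed profile is not a Nash equilibrium.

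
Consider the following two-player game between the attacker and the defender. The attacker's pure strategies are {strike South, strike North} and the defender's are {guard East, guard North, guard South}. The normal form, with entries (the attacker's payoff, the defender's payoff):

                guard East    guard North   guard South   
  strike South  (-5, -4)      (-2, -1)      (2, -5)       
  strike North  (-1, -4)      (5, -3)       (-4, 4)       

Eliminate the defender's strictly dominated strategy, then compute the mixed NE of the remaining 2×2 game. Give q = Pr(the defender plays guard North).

The defender's strategy guard East is strictly dominated by guard North: -1 > -4 and -3 > -4. Eliminate guard East.
The attacker's indifference between strike South and strike North determines the defender's mixing probability q:
  the attacker's payoff to strike South: q·(-2) + (1−q)·2 = -4q + 2
  the attacker's payoff to strike North: q·5 + (1−q)·(-4) = 9q - 4
  -4q + 2 = 9q - 4  ⇒  -13q = -6  ⇒  q = 6/13.

q = 6/13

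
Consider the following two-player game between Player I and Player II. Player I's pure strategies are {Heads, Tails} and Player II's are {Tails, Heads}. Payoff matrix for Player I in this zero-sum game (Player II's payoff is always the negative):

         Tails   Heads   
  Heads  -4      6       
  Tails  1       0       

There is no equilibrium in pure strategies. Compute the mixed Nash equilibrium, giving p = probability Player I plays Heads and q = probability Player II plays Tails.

p = 1/11, q = 6/11

For Player II to be willing to mix, Player II must be indifferent between Tails and Heads, which pins down Player I's mix.
  Player II's expected payoff from Tails: p·4 + (1−p)·(-1) = 5p - 1
  Player II's expected payoff from Heads: p·(-6) + (1−p)·0 = -6p
  5p - 1 = -6p  ⇒  11p = 1  ⇒  p = 1/11.
Set Player I's expected payoff from Heads equal to that from Tails:
  Player I's payoff from Heads: q·(-4) + (1−q)·6 = -10q + 6
  Player I's payoff from Tails: q·1 + (1−q)·0 = q
  -10q + 6 = q  ⇒  -11q = -6  ⇒  q = 6/11.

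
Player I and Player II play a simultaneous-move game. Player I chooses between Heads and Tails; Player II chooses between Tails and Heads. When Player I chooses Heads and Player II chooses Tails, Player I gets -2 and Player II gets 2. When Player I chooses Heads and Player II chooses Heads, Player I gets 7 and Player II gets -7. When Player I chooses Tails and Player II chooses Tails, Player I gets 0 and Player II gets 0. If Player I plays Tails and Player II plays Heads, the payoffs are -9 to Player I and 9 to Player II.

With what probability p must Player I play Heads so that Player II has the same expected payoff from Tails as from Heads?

In a mixed equilibrium Player II is indifferent between Tails and Heads; this condition fixes p.
  Player II's payoff from Tails: p·2 + (1−p)·0 = 2p
  Player II's payoff from Heads: p·(-7) + (1−p)·9 = -16p + 9
  2p = -16p + 9  ⇒  18p = 9  ⇒  p = 1/2.

p = 1/2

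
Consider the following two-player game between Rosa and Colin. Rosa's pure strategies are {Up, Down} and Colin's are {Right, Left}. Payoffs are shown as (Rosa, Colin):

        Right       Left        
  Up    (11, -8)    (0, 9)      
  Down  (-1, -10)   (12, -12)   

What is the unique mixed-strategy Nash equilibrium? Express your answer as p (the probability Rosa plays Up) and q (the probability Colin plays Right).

p = 2/19, q = 1/2

In a mixed equilibrium Colin is indifferent between Right and Left; this condition fixes p.
  Colin's expected payoff from Right: p·(-8) + (1−p)·(-10) = 2p - 10
  Colin's expected payoff from Left: p·9 + (1−p)·(-12) = 21p - 12
  2p - 10 = 21p - 12  ⇒  -19p = -2  ⇒  p = 2/19.
Set Rosa's expected payoff from Up equal to that from Down:
  Rosa's expected payoff from Up: q·11 + (1−q)·0 = 11q
  Rosa's expected payoff from Down: q·(-1) + (1−q)·12 = -13q + 12
  11q = -13q + 12  ⇒  24q = 12  ⇒  q = 1/2.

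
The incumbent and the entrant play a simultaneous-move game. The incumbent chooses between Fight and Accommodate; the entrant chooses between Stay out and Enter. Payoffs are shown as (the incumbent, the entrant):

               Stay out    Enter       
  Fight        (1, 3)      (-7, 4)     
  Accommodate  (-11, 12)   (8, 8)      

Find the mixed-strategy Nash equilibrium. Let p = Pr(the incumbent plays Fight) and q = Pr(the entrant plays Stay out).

The incumbent's mix must leave the entrant indifferent between Stay out and Enter.
  the entrant's payoff from Stay out: p·3 + (1−p)·12 = -9p + 12
  the entrant's payoff from Enter: p·4 + (1−p)·8 = -4p + 8
  -9p + 12 = -4p + 8  ⇒  -5p = -4  ⇒  p = 4/5.
In a mixed equilibrium the incumbent is indifferent between Fight and Accommodate; this condition fixes q.
  the incumbent's payoff to Fight: q·1 + (1−q)·(-7) = 8q - 7
  the incumbent's payoff to Accommodate: q·(-11) + (1−q)·8 = -19q + 8
  8q - 7 = -19q + 8  ⇒  27q = 15  ⇒  q = 5/9.

p = 4/5, q = 5/9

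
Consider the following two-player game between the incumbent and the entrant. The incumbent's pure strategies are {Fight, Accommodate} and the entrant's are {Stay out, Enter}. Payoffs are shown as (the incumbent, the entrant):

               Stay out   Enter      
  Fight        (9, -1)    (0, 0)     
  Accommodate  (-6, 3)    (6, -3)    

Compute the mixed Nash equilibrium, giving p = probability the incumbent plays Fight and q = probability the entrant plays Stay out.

For the entrant to be willing to mix, the entrant must be indifferent between Stay out and Enter, which pins down the incumbent's mix.
  the entrant's payoff to Stay out: p·(-1) + (1−p)·3 = -4p + 3
  the entrant's payoff to Enter: p·0 + (1−p)·(-3) = 3p - 3
  -4p + 3 = 3p - 3  ⇒  -7p = -6  ⇒  p = 6/7.
For the incumbent to be willing to mix, the incumbent must be indifferent between Fight and Accommodate, which pins down the entrant's mix.
  the incumbent's payoff to Fight: q·9 + (1−q)·0 = 9q
  the incumbent's payoff to Accommodate: q·(-6) + (1−q)·6 = -12q + 6
  9q = -12q + 6  ⇒  21q = 6  ⇒  q = 2/7.

p = 6/7, q = 2/7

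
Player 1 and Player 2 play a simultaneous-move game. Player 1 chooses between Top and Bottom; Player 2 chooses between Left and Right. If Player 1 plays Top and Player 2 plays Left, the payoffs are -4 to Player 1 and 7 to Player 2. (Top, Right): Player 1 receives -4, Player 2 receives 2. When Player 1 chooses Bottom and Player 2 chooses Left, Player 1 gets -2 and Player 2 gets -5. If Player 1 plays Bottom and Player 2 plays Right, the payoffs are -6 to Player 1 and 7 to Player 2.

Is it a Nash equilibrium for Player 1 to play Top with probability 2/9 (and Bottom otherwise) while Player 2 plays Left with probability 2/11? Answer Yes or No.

No

Given Player 1's mix p = 2/9, Player 2's payoff from Left is -7/3 but from Right is 53/9. Player 2 strictly prefers Right, so Player 2 would not mix.
So the proposed profile is not a Nash equilibrium.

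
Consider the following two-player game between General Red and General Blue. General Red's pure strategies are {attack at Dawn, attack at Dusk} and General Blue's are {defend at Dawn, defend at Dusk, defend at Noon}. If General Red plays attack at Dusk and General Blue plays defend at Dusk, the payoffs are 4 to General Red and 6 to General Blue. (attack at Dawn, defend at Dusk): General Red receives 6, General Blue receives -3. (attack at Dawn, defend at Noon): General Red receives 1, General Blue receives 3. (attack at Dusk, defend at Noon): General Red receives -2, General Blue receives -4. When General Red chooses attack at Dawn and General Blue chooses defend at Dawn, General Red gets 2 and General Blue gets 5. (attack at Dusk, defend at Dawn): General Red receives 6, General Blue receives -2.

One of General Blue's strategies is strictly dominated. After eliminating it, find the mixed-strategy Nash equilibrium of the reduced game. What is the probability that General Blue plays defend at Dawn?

q = 1/3

General Blue's strategy defend at Noon is strictly dominated by defend at Dawn: 5 > 3 and -2 > -4. Eliminate defend at Noon.
Set General Red's expected payoff from attack at Dawn equal to that from attack at Dusk:
  General Red's expected payoff from attack at Dawn: q·2 + (1−q)·6 = -4q + 6
  General Red's expected payoff from attack at Dusk: q·6 + (1−q)·4 = 2q + 4
  -4q + 6 = 2q + 4  ⇒  -6q = -2  ⇒  q = 1/3.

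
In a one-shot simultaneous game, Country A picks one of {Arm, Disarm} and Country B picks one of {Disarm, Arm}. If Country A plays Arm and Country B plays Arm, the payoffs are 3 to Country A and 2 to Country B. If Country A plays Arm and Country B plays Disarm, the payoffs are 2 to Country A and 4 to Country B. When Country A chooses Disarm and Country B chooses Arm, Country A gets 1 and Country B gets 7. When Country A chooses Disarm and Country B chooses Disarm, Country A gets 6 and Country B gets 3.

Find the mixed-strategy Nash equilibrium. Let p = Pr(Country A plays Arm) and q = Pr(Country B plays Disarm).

p = 2/3, q = 1/3

Country B's indifference between Disarm and Arm determines Country A's mixing probability p:
  Country B's payoff from Disarm: p·4 + (1−p)·3 = p + 3
  Country B's payoff from Arm: p·2 + (1−p)·7 = -5p + 7
  p + 3 = -5p + 7  ⇒  6p = 4  ⇒  p = 2/3.
For Country A to be willing to mix, Country A must be indifferent between Arm and Disarm, which pins down Country B's mix.
  Country A's payoff to Arm: q·2 + (1−q)·3 = -q + 3
  Country A's payoff to Disarm: q·6 + (1−q)·1 = 5q + 1
  -q + 3 = 5q + 1  ⇒  -6q = -2  ⇒  q = 1/3.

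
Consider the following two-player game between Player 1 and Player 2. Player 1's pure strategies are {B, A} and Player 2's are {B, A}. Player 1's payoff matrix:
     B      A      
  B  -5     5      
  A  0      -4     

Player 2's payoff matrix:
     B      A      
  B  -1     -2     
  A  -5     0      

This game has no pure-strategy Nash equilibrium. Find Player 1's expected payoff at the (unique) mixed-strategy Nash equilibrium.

Player 2's mix must leave Player 1 indifferent between B and A.
  Player 1's payoff to B: q·(-5) + (1−q)·5 = -10q + 5
  Player 1's payoff to A: q·0 + (1−q)·(-4) = 4q - 4
  -10q + 5 = 4q - 4  ⇒  -14q = -9  ⇒  q = 9/14.
At equilibrium Player 1 is indifferent across rows, so Player 1's payoff equals the payoff from B: (9/14)·(-5) + (5/14)·5 = -10/7.

-10/7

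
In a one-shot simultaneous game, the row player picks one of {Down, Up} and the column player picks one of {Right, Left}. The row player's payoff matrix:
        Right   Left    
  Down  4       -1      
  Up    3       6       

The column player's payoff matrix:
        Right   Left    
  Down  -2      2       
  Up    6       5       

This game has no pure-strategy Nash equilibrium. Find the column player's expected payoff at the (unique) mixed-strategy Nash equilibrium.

22/5

The row player's mix must leave the column player indifferent between Right and Left.
  the column player's expected payoff from Right: p·(-2) + (1−p)·6 = -8p + 6
  the column player's expected payoff from Left: p·2 + (1−p)·5 = -3p + 5
  -8p + 6 = -3p + 5  ⇒  -5p = -1  ⇒  p = 1/5.
At equilibrium the column player is indifferent across columns, so the column player's payoff equals the payoff from Right: (1/5)·(-2) + (4/5)·6 = 22/5.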